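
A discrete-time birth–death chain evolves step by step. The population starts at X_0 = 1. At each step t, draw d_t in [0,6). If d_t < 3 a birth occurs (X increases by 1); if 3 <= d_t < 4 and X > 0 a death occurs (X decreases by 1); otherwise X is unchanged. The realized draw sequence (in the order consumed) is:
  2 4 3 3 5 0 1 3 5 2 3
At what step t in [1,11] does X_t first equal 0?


t=0: X=1, d=2 → birth, X_1=2
t=1: X=2, d=4 → hold, X_2=2
t=2: X=2, d=3 → death, X_3=1
t=3: X=1, d=3 → death, X_4=0
t=4: X=0, d=5 → hold, X_5=0
t=5: X=0, d=0 → birth, X_6=1
t=6: X=1, d=1 → birth, X_7=2
t=7: X=2, d=3 → death, X_8=1
t=8: X=1, d=5 → hold, X_9=1
t=9: X=1, d=2 → birth, X_10=2
t=10: X=2, d=3 → death, X_11=1

4


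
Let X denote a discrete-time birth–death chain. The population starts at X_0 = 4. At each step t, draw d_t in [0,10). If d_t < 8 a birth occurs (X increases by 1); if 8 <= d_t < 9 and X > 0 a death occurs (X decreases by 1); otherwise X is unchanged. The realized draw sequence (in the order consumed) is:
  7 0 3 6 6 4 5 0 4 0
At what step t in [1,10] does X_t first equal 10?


t=0: X=4, d=7 → birth, X_1=5
t=1: X=5, d=0 → birth, X_2=6
t=2: X=6, d=3 → birth, X_3=7
t=3: X=7, d=6 → birth, X_4=8
t=4: X=8, d=6 → birth, X_5=9
t=5: X=9, d=4 → birth, X_6=10
t=6: X=10, d=5 → birth, X_7=11
t=7: X=11, d=0 → birth, X_8=12
t=8: X=12, d=4 → birth, X_9=13
t=9: X=13, d=0 → birth, X_10=14

6


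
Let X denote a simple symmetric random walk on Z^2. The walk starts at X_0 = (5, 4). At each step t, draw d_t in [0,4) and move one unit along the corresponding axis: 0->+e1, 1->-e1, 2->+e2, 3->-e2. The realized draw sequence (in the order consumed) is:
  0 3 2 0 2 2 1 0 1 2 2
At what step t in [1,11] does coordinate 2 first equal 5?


5

t=0: X=(5, 4), d=0 → +e1, X_1=(6, 4)
t=1: X=(6, 4), d=3 → -e2, X_2=(6, 3)
t=2: X=(6, 3), d=2 → +e2, X_3=(6, 4)
t=3: X=(6, 4), d=0 → +e1, X_4=(7, 4)
t=4: X=(7, 4), d=2 → +e2, X_5=(7, 5)
t=5: X=(7, 5), d=2 → +e2, X_6=(7, 6)
t=6: X=(7, 6), d=1 → -e1, X_7=(6, 6)
t=7: X=(6, 6), d=0 → +e1, X_8=(7, 6)
t=8: X=(7, 6), d=1 → -e1, X_9=(6, 6)
t=9: X=(6, 6), d=2 → +e2, X_10=(6, 7)
t=10: X=(6, 7), d=2 → +e2, X_11=(6, 8)


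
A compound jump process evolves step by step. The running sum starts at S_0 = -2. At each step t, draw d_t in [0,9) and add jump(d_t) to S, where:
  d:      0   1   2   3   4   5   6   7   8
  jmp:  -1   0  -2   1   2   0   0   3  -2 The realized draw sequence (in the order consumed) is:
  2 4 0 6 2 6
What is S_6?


-5

t=0: S=-2, d=2, jump=-2, S_1=-4
t=1: S=-4, d=4, jump=2, S_2=-2
t=2: S=-2, d=0, jump=-1, S_3=-3
t=3: S=-3, d=6, jump=0, S_4=-3
t=4: S=-3, d=2, jump=-2, S_5=-5
t=5: S=-5, d=6, jump=0, S_6=-5


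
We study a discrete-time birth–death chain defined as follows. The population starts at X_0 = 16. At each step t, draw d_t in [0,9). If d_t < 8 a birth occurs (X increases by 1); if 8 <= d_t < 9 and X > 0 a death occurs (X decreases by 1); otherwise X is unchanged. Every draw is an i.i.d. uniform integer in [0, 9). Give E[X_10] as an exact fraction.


214/9

X can drop by at most 1 per step and X_0 = 16 > T = 10, so X_t >= 16 − t >= 6 > 0 for every t <= 10: the floor at 0 (the 'and X > 0' condition) never binds. Hence X_10 = X_0 + Σ_{t<10} Y_t with i.i.d. increments Y_t = y(d_t) ∈ {+1, −1, 0}.
Outcome values over d=0..8: [1, 1, 1, 1, 1, 1, 1, 1, -1]
Σy = 7, Σy² = 9, M = 9
μ = 7/9 = 7/9,  σ² = 9/9 − (7/9)² = 32/81
E[X_10] = 16 + 10·(7/9) = 214/9


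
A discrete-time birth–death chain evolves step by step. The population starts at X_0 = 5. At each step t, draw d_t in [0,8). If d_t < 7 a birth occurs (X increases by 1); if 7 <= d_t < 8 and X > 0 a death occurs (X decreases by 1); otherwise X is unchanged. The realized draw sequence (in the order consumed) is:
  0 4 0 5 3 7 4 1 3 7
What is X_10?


t=0: X=5, d=0 → birth, X_1=6
t=1: X=6, d=4 → birth, X_2=7
t=2: X=7, d=0 → birth, X_3=8
t=3: X=8, d=5 → birth, X_4=9
t=4: X=9, d=3 → birth, X_5=10
t=5: X=10, d=7 → death, X_6=9
t=6: X=9, d=4 → birth, X_7=10
t=7: X=10, d=1 → birth, X_8=11
t=8: X=11, d=3 → birth, X_9=12
t=9: X=12, d=7 → death, X_10=11

11


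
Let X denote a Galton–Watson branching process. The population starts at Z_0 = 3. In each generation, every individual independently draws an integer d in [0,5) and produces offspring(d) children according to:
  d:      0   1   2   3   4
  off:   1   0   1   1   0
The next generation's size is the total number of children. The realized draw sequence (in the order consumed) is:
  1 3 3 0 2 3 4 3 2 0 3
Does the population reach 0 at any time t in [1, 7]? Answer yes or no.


no

gen 0: Z_0=3, draws=[1, 3, 3], offspring=[0, 1, 1], Z_1=2
gen 1: Z_1=2, draws=[0, 2], offspring=[1, 1], Z_2=2
gen 2: Z_2=2, draws=[3, 4], offspring=[1, 0], Z_3=1
gen 3: Z_3=1, draws=[3], offspring=[1], Z_4=1
gen 4: Z_4=1, draws=[2], offspring=[1], Z_5=1
gen 5: Z_5=1, draws=[0], offspring=[1], Z_6=1
gen 6: Z_6=1, draws=[3], offspring=[1], Z_7=1


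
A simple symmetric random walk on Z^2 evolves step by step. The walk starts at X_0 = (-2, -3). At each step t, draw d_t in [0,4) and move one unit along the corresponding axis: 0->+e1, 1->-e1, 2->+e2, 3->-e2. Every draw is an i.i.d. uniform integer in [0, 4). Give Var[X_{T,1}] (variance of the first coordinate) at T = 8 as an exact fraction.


4

Outcome values over d=0..3: [1, -1, 0, 0]
Σy = 0, Σy² = 2, M = 4
μ = 0/4 = 0,  σ² = 2/4 − (0)² = 1/2
Independent increments: Var[X_8] = 8·σ² = 8·(1/2) = 4


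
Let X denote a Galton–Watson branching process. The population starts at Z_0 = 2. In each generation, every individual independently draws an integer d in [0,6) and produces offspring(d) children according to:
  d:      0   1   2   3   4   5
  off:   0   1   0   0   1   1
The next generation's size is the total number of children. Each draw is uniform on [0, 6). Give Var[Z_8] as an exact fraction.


Outcome values over d=0..5: [0, 1, 0, 0, 1, 1]
Σy = 3, Σy² = 3, M = 6
μ = 3/6 = 1/2,  σ² = 3/6 − (1/2)² = 1/4
V_0 = 0, E_0 = 2
V_1 = 1/4·E_0 + (1/2)²·V_0 = 1/2;  E_1 = 1
V_2 = 1/4·E_1 + (1/2)²·V_1 = 3/8;  E_2 = 1/2
V_3 = 1/4·E_2 + (1/2)²·V_2 = 7/32;  E_3 = 1/4
V_4 = 1/4·E_3 + (1/2)²·V_3 = 15/128;  E_4 = 1/8
V_5 = 1/4·E_4 + (1/2)²·V_4 = 31/512;  E_5 = 1/16
V_6 = 1/4·E_5 + (1/2)²·V_5 = 63/2048;  E_6 = 1/32
V_7 = 1/4·E_6 + (1/2)²·V_6 = 127/8192;  E_7 = 1/64
V_8 = 1/4·E_7 + (1/2)²·V_7 = 255/32768;  E_8 = 1/128

255/32768


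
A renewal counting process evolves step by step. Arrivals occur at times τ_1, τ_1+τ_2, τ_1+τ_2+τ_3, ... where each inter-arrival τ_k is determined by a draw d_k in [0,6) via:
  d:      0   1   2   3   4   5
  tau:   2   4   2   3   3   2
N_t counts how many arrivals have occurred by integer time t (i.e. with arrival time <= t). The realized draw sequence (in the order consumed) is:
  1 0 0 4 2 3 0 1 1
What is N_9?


draw d_1=1: τ_1=4, arrival time A_1=4
draw d_2=0: τ_2=2, arrival time A_2=6
draw d_3=0: τ_3=2, arrival time A_3=8
draw d_4=4: τ_4=3, arrival time A_4=11
draw d_5=2: τ_5=2, arrival time A_5=13
draw d_6=3: τ_6=3, arrival time A_6=16
draw d_7=0: τ_7=2, arrival time A_7=18
draw d_8=1: τ_8=4, arrival time A_8=22
draw d_9=1: τ_9=4, arrival time A_9=26
N_t over t=0..9: 0:0 1:0 2:0 3:0 4:1 5:1 6:2 7:2 8:3 9:3

3


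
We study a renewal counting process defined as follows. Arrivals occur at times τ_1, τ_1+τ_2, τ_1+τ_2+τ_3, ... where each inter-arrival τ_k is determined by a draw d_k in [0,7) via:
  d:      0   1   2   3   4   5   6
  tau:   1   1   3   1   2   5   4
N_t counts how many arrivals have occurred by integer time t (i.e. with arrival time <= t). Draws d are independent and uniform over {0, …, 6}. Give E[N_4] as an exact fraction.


Inter-arrival values over d=0..6: [1, 1, 3, 1, 2, 5, 4]
Each d has probability 1/7, so the pmf of τ is: f(1) = 3/7, f(2) = 1/7, f(3) = 1/7, f(4) = 1/7, f(5) = 1/7
Renewal equation for m(n) = E[N_n]: condition on τ_1 = k (if k <= n, one arrival plus a fresh copy on the remaining n−k steps): m(n) = F(n) + Σ_{k<=n} f(k)·m(n−k), where F(n) = P(τ <= n) and m(0) = 0
m(1) = F(1) = 3/7
m(2) = F(2) + f(1)·m(1) = 4/7 + 3/7·3/7 = 37/49
m(3) = F(3) + f(1)·m(2) + f(2)·m(1) = 5/7 + 3/7·37/49 + 1/7·3/7 = 377/343
m(4) = F(4) + f(1)·m(3) + f(2)·m(2) + f(3)·m(1) = 6/7 + 3/7·377/343 + 1/7·37/49 + 1/7·3/7 = 3595/2401
E[N_4] = m(4) = 3595/2401

3595/2401


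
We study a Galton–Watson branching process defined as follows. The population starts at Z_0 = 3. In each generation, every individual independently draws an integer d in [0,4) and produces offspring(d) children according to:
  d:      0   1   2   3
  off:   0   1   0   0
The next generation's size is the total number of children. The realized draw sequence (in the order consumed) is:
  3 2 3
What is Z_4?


gen 0: Z_0=3, draws=[3, 2, 3], offspring=[0, 0, 0], Z_1=0
gen 1: Z_1=0, draws=[], offspring=[], Z_2=0
gen 2: Z_2=0, draws=[], offspring=[], Z_3=0
gen 3: Z_3=0, draws=[], offspring=[], Z_4=0

0


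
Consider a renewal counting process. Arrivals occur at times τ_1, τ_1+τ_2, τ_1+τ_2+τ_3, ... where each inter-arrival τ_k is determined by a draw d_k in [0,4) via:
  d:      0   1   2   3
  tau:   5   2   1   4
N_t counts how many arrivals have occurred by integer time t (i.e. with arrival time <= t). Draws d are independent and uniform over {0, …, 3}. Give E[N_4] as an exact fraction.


Inter-arrival values over d=0..3: [5, 2, 1, 4]
Each d has probability 1/4, so the pmf of τ is: f(1) = 1/4, f(2) = 1/4, f(4) = 1/4, f(5) = 1/4
Renewal equation for m(n) = E[N_n]: condition on τ_1 = k (if k <= n, one arrival plus a fresh copy on the remaining n−k steps): m(n) = F(n) + Σ_{k<=n} f(k)·m(n−k), where F(n) = P(τ <= n) and m(0) = 0
m(1) = F(1) = 1/4
m(2) = F(2) + f(1)·m(1) = 1/2 + 1/4·1/4 = 9/16
m(3) = F(3) + f(1)·m(2) + f(2)·m(1) = 1/2 + 1/4·9/16 + 1/4·1/4 = 45/64
m(4) = F(4) + f(1)·m(3) + f(2)·m(2) = 3/4 + 1/4·45/64 + 1/4·9/16 = 273/256
E[N_4] = m(4) = 273/256

273/256


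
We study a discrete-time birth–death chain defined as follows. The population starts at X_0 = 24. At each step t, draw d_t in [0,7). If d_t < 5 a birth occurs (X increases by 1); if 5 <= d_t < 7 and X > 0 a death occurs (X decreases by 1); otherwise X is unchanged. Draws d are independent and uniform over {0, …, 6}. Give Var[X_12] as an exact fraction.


X can drop by at most 1 per step and X_0 = 24 > T = 12, so X_t >= 24 − t >= 12 > 0 for every t <= 12: the floor at 0 (the 'and X > 0' condition) never binds. Hence X_12 = X_0 + Σ_{t<12} Y_t with i.i.d. increments Y_t = y(d_t) ∈ {+1, −1, 0}.
Outcome values over d=0..6: [1, 1, 1, 1, 1, -1, -1]
Σy = 3, Σy² = 7, M = 7
μ = 3/7 = 3/7,  σ² = 7/7 − (3/7)² = 40/49
Independent increments: Var[X_12] = 12·σ² = 12·(40/49) = 480/49

480/49


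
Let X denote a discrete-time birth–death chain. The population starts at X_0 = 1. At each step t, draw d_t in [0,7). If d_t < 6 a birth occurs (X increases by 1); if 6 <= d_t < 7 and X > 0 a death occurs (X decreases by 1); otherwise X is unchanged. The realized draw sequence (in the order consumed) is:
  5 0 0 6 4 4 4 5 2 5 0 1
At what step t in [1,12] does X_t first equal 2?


1

t=0: X=1, d=5 → birth, X_1=2
t=1: X=2, d=0 → birth, X_2=3
t=2: X=3, d=0 → birth, X_3=4
t=3: X=4, d=6 → death, X_4=3
t=4: X=3, d=4 → birth, X_5=4
t=5: X=4, d=4 → birth, X_6=5
t=6: X=5, d=4 → birth, X_7=6
t=7: X=6, d=5 → birth, X_8=7
t=8: X=7, d=2 → birth, X_9=8
t=9: X=8, d=5 → birth, X_10=9
t=10: X=9, d=0 → birth, X_11=10
t=11: X=10, d=1 → birth, X_12=11


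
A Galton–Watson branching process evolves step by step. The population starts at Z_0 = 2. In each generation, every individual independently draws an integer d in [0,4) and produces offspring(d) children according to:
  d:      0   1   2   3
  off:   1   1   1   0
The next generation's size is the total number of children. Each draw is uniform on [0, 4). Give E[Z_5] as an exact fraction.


Outcome values over d=0..3: [1, 1, 1, 0]
Σy = 3, Σy² = 3, M = 4
μ = 3/4 = 3/4,  σ² = 3/4 − (3/4)² = 3/16
E[Z_0] = 2
E[Z_1] = 3/4·E[Z_0] = 3/2
E[Z_2] = 3/4·E[Z_1] = 9/8
E[Z_3] = 3/4·E[Z_2] = 27/32
E[Z_4] = 3/4·E[Z_3] = 81/128
E[Z_5] = 3/4·E[Z_4] = 243/512

243/512


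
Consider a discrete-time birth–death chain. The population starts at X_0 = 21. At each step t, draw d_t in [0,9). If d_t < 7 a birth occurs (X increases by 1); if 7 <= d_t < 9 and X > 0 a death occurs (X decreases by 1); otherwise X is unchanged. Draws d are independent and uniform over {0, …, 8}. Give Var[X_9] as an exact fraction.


56/9

X can drop by at most 1 per step and X_0 = 21 > T = 9, so X_t >= 21 − t >= 12 > 0 for every t <= 9: the floor at 0 (the 'and X > 0' condition) never binds. Hence X_9 = X_0 + Σ_{t<9} Y_t with i.i.d. increments Y_t = y(d_t) ∈ {+1, −1, 0}.
Outcome values over d=0..8: [1, 1, 1, 1, 1, 1, 1, -1, -1]
Σy = 5, Σy² = 9, M = 9
μ = 5/9 = 5/9,  σ² = 9/9 − (5/9)² = 56/81
Independent increments: Var[X_9] = 9·σ² = 9·(56/81) = 56/9


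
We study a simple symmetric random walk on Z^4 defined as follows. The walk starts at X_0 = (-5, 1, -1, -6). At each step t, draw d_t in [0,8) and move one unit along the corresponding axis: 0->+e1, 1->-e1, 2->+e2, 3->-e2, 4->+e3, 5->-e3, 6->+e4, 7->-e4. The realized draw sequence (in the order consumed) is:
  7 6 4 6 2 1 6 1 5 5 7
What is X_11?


(-7, 2, -2, -5)

t=0: X=(-5, 1, -1, -6), d=7 → -e4, X_1=(-5, 1, -1, -7)
t=1: X=(-5, 1, -1, -7), d=6 → +e4, X_2=(-5, 1, -1, -6)
t=2: X=(-5, 1, -1, -6), d=4 → +e3, X_3=(-5, 1, 0, -6)
t=3: X=(-5, 1, 0, -6), d=6 → +e4, X_4=(-5, 1, 0, -5)
t=4: X=(-5, 1, 0, -5), d=2 → +e2, X_5=(-5, 2, 0, -5)
t=5: X=(-5, 2, 0, -5), d=1 → -e1, X_6=(-6, 2, 0, -5)
t=6: X=(-6, 2, 0, -5), d=6 → +e4, X_7=(-6, 2, 0, -4)
t=7: X=(-6, 2, 0, -4), d=1 → -e1, X_8=(-7, 2, 0, -4)
t=8: X=(-7, 2, 0, -4), d=5 → -e3, X_9=(-7, 2, -1, -4)
t=9: X=(-7, 2, -1, -4), d=5 → -e3, X_10=(-7, 2, -2, -4)
t=10: X=(-7, 2, -2, -4), d=7 → -e4, X_11=(-7, 2, -2, -5)


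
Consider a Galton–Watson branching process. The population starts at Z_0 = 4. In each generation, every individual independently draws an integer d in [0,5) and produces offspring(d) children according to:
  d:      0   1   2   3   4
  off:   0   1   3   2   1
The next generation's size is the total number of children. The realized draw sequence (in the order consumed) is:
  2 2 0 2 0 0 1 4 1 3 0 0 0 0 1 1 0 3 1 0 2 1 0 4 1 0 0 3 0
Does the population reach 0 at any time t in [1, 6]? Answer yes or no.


gen 0: Z_0=4, draws=[2, 2, 0, 2], offspring=[3, 3, 0, 3], Z_1=9
gen 1: Z_1=9, draws=[0, 0, 1, 4, 1, 3, 0, 0, 0], offspring=[0, 0, 1, 1, 1, 2, 0, 0, 0], Z_2=5
gen 2: Z_2=5, draws=[0, 1, 1, 0, 3], offspring=[0, 1, 1, 0, 2], Z_3=4
gen 3: Z_3=4, draws=[1, 0, 2, 1], offspring=[1, 0, 3, 1], Z_4=5
gen 4: Z_4=5, draws=[0, 4, 1, 0, 0], offspring=[0, 1, 1, 0, 0], Z_5=2
gen 5: Z_5=2, draws=[3, 0], offspring=[2, 0], Z_6=2

no


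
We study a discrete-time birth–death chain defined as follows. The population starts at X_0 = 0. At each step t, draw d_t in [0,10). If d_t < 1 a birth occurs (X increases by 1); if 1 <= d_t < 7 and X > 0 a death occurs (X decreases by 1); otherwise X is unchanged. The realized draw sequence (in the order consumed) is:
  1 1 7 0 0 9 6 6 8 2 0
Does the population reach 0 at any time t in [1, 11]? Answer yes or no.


yes

t=0: X=0, d=1 → hold, X_1=0
t=1: X=0, d=1 → hold, X_2=0
t=2: X=0, d=7 → hold, X_3=0
t=3: X=0, d=0 → birth, X_4=1
t=4: X=1, d=0 → birth, X_5=2
t=5: X=2, d=9 → hold, X_6=2
t=6: X=2, d=6 → death, X_7=1
t=7: X=1, d=6 → death, X_8=0
t=8: X=0, d=8 → hold, X_9=0
t=9: X=0, d=2 → hold, X_10=0
t=10: X=0, d=0 → birth, X_11=1


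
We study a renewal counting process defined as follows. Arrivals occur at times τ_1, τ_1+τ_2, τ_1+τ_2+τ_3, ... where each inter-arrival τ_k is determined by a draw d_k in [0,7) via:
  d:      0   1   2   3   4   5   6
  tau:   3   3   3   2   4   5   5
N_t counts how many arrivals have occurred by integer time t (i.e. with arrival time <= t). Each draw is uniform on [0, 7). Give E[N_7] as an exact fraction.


549/343

Inter-arrival values over d=0..6: [3, 3, 3, 2, 4, 5, 5]
Each d has probability 1/7, so the pmf of τ is: f(2) = 1/7, f(3) = 3/7, f(4) = 1/7, f(5) = 2/7
Renewal equation for m(n) = E[N_n]: condition on τ_1 = k (if k <= n, one arrival plus a fresh copy on the remaining n−k steps): m(n) = F(n) + Σ_{k<=n} f(k)·m(n−k), where F(n) = P(τ <= n) and m(0) = 0
m(1) = F(1) = 0
m(2) = F(2) = 1/7
m(3) = F(3) = 4/7
m(4) = F(4) + f(2)·m(2) = 5/7 + 1/7·1/7 = 36/49
m(5) = F(5) + f(2)·m(3) + f(3)·m(2) = 1 + 1/7·4/7 + 3/7·1/7 = 8/7
m(6) = F(6) + f(2)·m(4) + f(3)·m(3) + f(4)·m(2) = 1 + 1/7·36/49 + 3/7·4/7 + 1/7·1/7 = 470/343
m(7) = F(7) + f(2)·m(5) + f(3)·m(4) + f(4)·m(3) + f(5)·m(2) = 1 + 1/7·8/7 + 3/7·36/49 + 1/7·4/7 + 2/7·1/7 = 549/343
E[N_7] = m(7) = 549/343


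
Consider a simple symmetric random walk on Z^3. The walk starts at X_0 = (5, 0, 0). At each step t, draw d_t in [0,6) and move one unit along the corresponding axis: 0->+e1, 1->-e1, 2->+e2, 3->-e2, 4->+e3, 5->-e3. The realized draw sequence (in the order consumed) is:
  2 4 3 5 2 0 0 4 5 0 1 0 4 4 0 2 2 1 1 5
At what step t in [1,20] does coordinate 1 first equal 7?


7

t=0: X=(5, 0, 0), d=2 → +e2, X_1=(5, 1, 0)
t=1: X=(5, 1, 0), d=4 → +e3, X_2=(5, 1, 1)
t=2: X=(5, 1, 1), d=3 → -e2, X_3=(5, 0, 1)
t=3: X=(5, 0, 1), d=5 → -e3, X_4=(5, 0, 0)
t=4: X=(5, 0, 0), d=2 → +e2, X_5=(5, 1, 0)
t=5: X=(5, 1, 0), d=0 → +e1, X_6=(6, 1, 0)
t=6: X=(6, 1, 0), d=0 → +e1, X_7=(7, 1, 0)
t=7: X=(7, 1, 0), d=4 → +e3, X_8=(7, 1, 1)
t=8: X=(7, 1, 1), d=5 → -e3, X_9=(7, 1, 0)
t=9: X=(7, 1, 0), d=0 → +e1, X_10=(8, 1, 0)
t=10: X=(8, 1, 0), d=1 → -e1, X_11=(7, 1, 0)
t=11: X=(7, 1, 0), d=0 → +e1, X_12=(8, 1, 0)
t=12: X=(8, 1, 0), d=4 → +e3, X_13=(8, 1, 1)
t=13: X=(8, 1, 1), d=4 → +e3, X_14=(8, 1, 2)
t=14: X=(8, 1, 2), d=0 → +e1, X_15=(9, 1, 2)
t=15: X=(9, 1, 2), d=2 → +e2, X_16=(9, 2, 2)
t=16: X=(9, 2, 2), d=2 → +e2, X_17=(9, 3, 2)
t=17: X=(9, 3, 2), d=1 → -e1, X_18=(8, 3, 2)
t=18: X=(8, 3, 2), d=1 → -e1, X_19=(7, 3, 2)
t=19: X=(7, 3, 2), d=5 → -e3, X_20=(7, 3, 1)


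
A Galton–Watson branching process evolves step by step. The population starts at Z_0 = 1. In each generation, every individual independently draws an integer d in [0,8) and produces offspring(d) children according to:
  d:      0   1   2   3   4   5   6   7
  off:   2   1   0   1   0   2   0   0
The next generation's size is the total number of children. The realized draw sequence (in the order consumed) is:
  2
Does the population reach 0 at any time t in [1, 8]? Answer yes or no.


yes

gen 0: Z_0=1, draws=[2], offspring=[0], Z_1=0
gen 1: Z_1=0, draws=[], offspring=[], Z_2=0
gen 2: Z_2=0, draws=[], offspring=[], Z_3=0
gen 3: Z_3=0, draws=[], offspring=[], Z_4=0
gen 4: Z_4=0, draws=[], offspring=[], Z_5=0
gen 5: Z_5=0, draws=[], offspring=[], Z_6=0
gen 6: Z_6=0, draws=[], offspring=[], Z_7=0
gen 7: Z_7=0, draws=[], offspring=[], Z_8=0


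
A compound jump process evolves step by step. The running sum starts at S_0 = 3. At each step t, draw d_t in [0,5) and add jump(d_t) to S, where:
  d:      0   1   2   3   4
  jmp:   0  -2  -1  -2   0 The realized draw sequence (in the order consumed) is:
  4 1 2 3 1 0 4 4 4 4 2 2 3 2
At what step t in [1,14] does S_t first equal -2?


t=0: S=3, d=4, jump=0, S_1=3
t=1: S=3, d=1, jump=-2, S_2=1
t=2: S=1, d=2, jump=-1, S_3=0
t=3: S=0, d=3, jump=-2, S_4=-2
t=4: S=-2, d=1, jump=-2, S_5=-4
t=5: S=-4, d=0, jump=0, S_6=-4
t=6: S=-4, d=4, jump=0, S_7=-4
t=7: S=-4, d=4, jump=0, S_8=-4
t=8: S=-4, d=4, jump=0, S_9=-4
t=9: S=-4, d=4, jump=0, S_10=-4
t=10: S=-4, d=2, jump=-1, S_11=-5
t=11: S=-5, d=2, jump=-1, S_12=-6
t=12: S=-6, d=3, jump=-2, S_13=-8
t=13: S=-8, d=2, jump=-1, S_14=-9

4


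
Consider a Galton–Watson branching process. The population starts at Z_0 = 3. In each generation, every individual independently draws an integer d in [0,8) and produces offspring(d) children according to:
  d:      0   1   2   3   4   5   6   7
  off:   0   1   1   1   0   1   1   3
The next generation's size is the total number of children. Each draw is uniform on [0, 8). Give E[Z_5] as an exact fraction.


3

Outcome values over d=0..7: [0, 1, 1, 1, 0, 1, 1, 3]
Σy = 8, Σy² = 14, M = 8
μ = 8/8 = 1,  σ² = 14/8 − (1)² = 3/4
E[Z_0] = 3
E[Z_1] = 1·E[Z_0] = 3
E[Z_2] = 1·E[Z_1] = 3
E[Z_3] = 1·E[Z_2] = 3
E[Z_4] = 1·E[Z_3] = 3
E[Z_5] = 1·E[Z_4] = 3


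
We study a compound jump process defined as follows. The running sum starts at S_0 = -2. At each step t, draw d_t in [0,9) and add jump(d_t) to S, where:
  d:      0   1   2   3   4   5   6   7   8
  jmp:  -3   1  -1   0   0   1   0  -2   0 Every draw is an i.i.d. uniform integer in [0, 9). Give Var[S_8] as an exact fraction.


Outcome values over d=0..8: [-3, 1, -1, 0, 0, 1, 0, -2, 0]
Σy = -4, Σy² = 16, M = 9
μ = -4/9 = -4/9,  σ² = 16/9 − (-4/9)² = 128/81
Independent increments: Var[S_8] = 8·σ² = 8·(128/81) = 1024/81

1024/81


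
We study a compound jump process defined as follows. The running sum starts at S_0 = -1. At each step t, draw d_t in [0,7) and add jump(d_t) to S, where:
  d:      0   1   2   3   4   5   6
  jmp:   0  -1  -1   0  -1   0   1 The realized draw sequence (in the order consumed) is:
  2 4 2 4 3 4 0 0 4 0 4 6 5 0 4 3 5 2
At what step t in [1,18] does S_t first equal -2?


t=0: S=-1, d=2, jump=-1, S_1=-2
t=1: S=-2, d=4, jump=-1, S_2=-3
t=2: S=-3, d=2, jump=-1, S_3=-4
t=3: S=-4, d=4, jump=-1, S_4=-5
t=4: S=-5, d=3, jump=0, S_5=-5
t=5: S=-5, d=4, jump=-1, S_6=-6
t=6: S=-6, d=0, jump=0, S_7=-6
t=7: S=-6, d=0, jump=0, S_8=-6
t=8: S=-6, d=4, jump=-1, S_9=-7
t=9: S=-7, d=0, jump=0, S_10=-7
t=10: S=-7, d=4, jump=-1, S_11=-8
t=11: S=-8, d=6, jump=1, S_12=-7
t=12: S=-7, d=5, jump=0, S_13=-7
t=13: S=-7, d=0, jump=0, S_14=-7
t=14: S=-7, d=4, jump=-1, S_15=-8
t=15: S=-8, d=3, jump=0, S_16=-8
t=16: S=-8, d=5, jump=0, S_17=-8
t=17: S=-8, d=2, jump=-1, S_18=-9

1


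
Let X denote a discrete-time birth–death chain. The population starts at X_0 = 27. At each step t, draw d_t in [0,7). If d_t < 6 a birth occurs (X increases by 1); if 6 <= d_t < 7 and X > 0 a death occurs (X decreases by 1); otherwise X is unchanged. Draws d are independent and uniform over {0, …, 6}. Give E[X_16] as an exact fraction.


269/7

X can drop by at most 1 per step and X_0 = 27 > T = 16, so X_t >= 27 − t >= 11 > 0 for every t <= 16: the floor at 0 (the 'and X > 0' condition) never binds. Hence X_16 = X_0 + Σ_{t<16} Y_t with i.i.d. increments Y_t = y(d_t) ∈ {+1, −1, 0}.
Outcome values over d=0..6: [1, 1, 1, 1, 1, 1, -1]
Σy = 5, Σy² = 7, M = 7
μ = 5/7 = 5/7,  σ² = 7/7 − (5/7)² = 24/49
E[X_16] = 27 + 16·(5/7) = 269/7


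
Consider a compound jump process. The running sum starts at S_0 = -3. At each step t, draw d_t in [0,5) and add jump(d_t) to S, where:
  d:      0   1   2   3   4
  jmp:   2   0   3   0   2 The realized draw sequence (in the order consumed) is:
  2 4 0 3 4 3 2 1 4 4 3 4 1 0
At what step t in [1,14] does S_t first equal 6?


t=0: S=-3, d=2, jump=3, S_1=0
t=1: S=0, d=4, jump=2, S_2=2
t=2: S=2, d=0, jump=2, S_3=4
t=3: S=4, d=3, jump=0, S_4=4
t=4: S=4, d=4, jump=2, S_5=6
t=5: S=6, d=3, jump=0, S_6=6
t=6: S=6, d=2, jump=3, S_7=9
t=7: S=9, d=1, jump=0, S_8=9
t=8: S=9, d=4, jump=2, S_9=11
t=9: S=11, d=4, jump=2, S_10=13
t=10: S=13, d=3, jump=0, S_11=13
t=11: S=13, d=4, jump=2, S_12=15
t=12: S=15, d=1, jump=0, S_13=15
t=13: S=15, d=0, jump=2, S_14=17

5


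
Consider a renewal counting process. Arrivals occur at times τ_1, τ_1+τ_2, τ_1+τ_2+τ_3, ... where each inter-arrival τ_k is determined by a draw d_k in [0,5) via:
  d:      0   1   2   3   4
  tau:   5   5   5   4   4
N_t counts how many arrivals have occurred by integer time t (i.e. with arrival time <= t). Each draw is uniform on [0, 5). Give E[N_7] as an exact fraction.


1

Inter-arrival values over d=0..4: [5, 5, 5, 4, 4]
Each d has probability 1/5, so the pmf of τ is: f(4) = 2/5, f(5) = 3/5
Renewal equation for m(n) = E[N_n]: condition on τ_1 = k (if k <= n, one arrival plus a fresh copy on the remaining n−k steps): m(n) = F(n) + Σ_{k<=n} f(k)·m(n−k), where F(n) = P(τ <= n) and m(0) = 0
m(1) = F(1) = 0
m(2) = F(2) = 0
m(3) = F(3) = 0
m(4) = F(4) = 2/5
m(5) = F(5) = 1
m(6) = F(6) = 1
m(7) = F(7) = 1
E[N_7] = m(7) = 1


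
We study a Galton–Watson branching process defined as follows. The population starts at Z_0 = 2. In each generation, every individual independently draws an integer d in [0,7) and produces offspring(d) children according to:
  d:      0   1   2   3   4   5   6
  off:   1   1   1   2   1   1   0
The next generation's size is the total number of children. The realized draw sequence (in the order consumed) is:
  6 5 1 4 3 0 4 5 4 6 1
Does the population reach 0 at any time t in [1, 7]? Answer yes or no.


gen 0: Z_0=2, draws=[6, 5], offspring=[0, 1], Z_1=1
gen 1: Z_1=1, draws=[1], offspring=[1], Z_2=1
gen 2: Z_2=1, draws=[4], offspring=[1], Z_3=1
gen 3: Z_3=1, draws=[3], offspring=[2], Z_4=2
gen 4: Z_4=2, draws=[0, 4], offspring=[1, 1], Z_5=2
gen 5: Z_5=2, draws=[5, 4], offspring=[1, 1], Z_6=2
gen 6: Z_6=2, draws=[6, 1], offspring=[0, 1], Z_7=1

no


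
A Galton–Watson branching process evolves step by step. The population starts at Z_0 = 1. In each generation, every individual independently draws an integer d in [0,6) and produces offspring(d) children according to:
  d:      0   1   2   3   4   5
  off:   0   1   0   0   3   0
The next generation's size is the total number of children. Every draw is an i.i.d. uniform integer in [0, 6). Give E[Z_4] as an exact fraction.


16/81

Outcome values over d=0..5: [0, 1, 0, 0, 3, 0]
Σy = 4, Σy² = 10, M = 6
μ = 4/6 = 2/3,  σ² = 10/6 − (2/3)² = 11/9
E[Z_0] = 1
E[Z_1] = 2/3·E[Z_0] = 2/3
E[Z_2] = 2/3·E[Z_1] = 4/9
E[Z_3] = 2/3·E[Z_2] = 8/27
E[Z_4] = 2/3·E[Z_3] = 16/81


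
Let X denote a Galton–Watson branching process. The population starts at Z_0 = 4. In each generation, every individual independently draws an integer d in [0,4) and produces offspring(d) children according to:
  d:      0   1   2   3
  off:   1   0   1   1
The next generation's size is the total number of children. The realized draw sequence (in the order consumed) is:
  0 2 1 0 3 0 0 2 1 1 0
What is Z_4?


gen 0: Z_0=4, draws=[0, 2, 1, 0], offspring=[1, 1, 0, 1], Z_1=3
gen 1: Z_1=3, draws=[3, 0, 0], offspring=[1, 1, 1], Z_2=3
gen 2: Z_2=3, draws=[2, 1, 1], offspring=[1, 0, 0], Z_3=1
gen 3: Z_3=1, draws=[0], offspring=[1], Z_4=1

1


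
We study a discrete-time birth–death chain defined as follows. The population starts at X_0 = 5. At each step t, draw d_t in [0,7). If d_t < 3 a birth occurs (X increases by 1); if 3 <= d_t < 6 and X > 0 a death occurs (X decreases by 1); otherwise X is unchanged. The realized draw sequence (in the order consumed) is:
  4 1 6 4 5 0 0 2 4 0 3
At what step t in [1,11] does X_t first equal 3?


5

t=0: X=5, d=4 → death, X_1=4
t=1: X=4, d=1 → birth, X_2=5
t=2: X=5, d=6 → hold, X_3=5
t=3: X=5, d=4 → death, X_4=4
t=4: X=4, d=5 → death, X_5=3
t=5: X=3, d=0 → birth, X_6=4
t=6: X=4, d=0 → birth, X_7=5
t=7: X=5, d=2 → birth, X_8=6
t=8: X=6, d=4 → death, X_9=5
t=9: X=5, d=0 → birth, X_10=6
t=10: X=6, d=3 → death, X_11=5


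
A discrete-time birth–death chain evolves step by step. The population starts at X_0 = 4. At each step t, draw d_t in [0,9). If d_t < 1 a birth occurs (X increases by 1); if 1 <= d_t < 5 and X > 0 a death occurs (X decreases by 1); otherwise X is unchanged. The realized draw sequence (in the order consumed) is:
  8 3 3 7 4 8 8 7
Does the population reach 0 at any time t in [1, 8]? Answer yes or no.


no

t=0: X=4, d=8 → hold, X_1=4
t=1: X=4, d=3 → death, X_2=3
t=2: X=3, d=3 → death, X_3=2
t=3: X=2, d=7 → hold, X_4=2
t=4: X=2, d=4 → death, X_5=1
t=5: X=1, d=8 → hold, X_6=1
t=6: X=1, d=8 → hold, X_7=1
t=7: X=1, d=7 → hold, X_8=1


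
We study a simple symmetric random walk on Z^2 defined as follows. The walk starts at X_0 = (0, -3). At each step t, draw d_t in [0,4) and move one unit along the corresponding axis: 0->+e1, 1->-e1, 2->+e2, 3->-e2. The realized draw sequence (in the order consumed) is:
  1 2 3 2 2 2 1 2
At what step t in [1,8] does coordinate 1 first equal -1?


t=0: X=(0, -3), d=1 → -e1, X_1=(-1, -3)
t=1: X=(-1, -3), d=2 → +e2, X_2=(-1, -2)
t=2: X=(-1, -2), d=3 → -e2, X_3=(-1, -3)
t=3: X=(-1, -3), d=2 → +e2, X_4=(-1, -2)
t=4: X=(-1, -2), d=2 → +e2, X_5=(-1, -1)
t=5: X=(-1, -1), d=2 → +e2, X_6=(-1, 0)
t=6: X=(-1, 0), d=1 → -e1, X_7=(-2, 0)
t=7: X=(-2, 0), d=2 → +e2, X_8=(-2, 1)

1


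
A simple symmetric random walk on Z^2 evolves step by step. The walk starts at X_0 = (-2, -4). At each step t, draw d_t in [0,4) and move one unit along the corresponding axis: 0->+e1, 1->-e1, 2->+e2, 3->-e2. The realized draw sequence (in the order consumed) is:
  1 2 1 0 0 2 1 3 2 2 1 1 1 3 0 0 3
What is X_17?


t=0: X=(-2, -4), d=1 → -e1, X_1=(-3, -4)
t=1: X=(-3, -4), d=2 → +e2, X_2=(-3, -3)
t=2: X=(-3, -3), d=1 → -e1, X_3=(-4, -3)
t=3: X=(-4, -3), d=0 → +e1, X_4=(-3, -3)
t=4: X=(-3, -3), d=0 → +e1, X_5=(-2, -3)
t=5: X=(-2, -3), d=2 → +e2, X_6=(-2, -2)
t=6: X=(-2, -2), d=1 → -e1, X_7=(-3, -2)
t=7: X=(-3, -2), d=3 → -e2, X_8=(-3, -3)
t=8: X=(-3, -3), d=2 → +e2, X_9=(-3, -2)
t=9: X=(-3, -2), d=2 → +e2, X_10=(-3, -1)
t=10: X=(-3, -1), d=1 → -e1, X_11=(-4, -1)
t=11: X=(-4, -1), d=1 → -e1, X_12=(-5, -1)
t=12: X=(-5, -1), d=1 → -e1, X_13=(-6, -1)
t=13: X=(-6, -1), d=3 → -e2, X_14=(-6, -2)
t=14: X=(-6, -2), d=0 → +e1, X_15=(-5, -2)
t=15: X=(-5, -2), d=0 → +e1, X_16=(-4, -2)
t=16: X=(-4, -2), d=3 → -e2, X_17=(-4, -3)

(-4, -3)


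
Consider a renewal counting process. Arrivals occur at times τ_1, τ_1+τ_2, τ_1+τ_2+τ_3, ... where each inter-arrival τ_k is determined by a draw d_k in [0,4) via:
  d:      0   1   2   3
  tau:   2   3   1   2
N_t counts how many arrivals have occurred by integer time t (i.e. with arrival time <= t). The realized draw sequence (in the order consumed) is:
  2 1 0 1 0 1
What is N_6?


draw d_1=2: τ_1=1, arrival time A_1=1
draw d_2=1: τ_2=3, arrival time A_2=4
draw d_3=0: τ_3=2, arrival time A_3=6
draw d_4=1: τ_4=3, arrival time A_4=9
draw d_5=0: τ_5=2, arrival time A_5=11
draw d_6=1: τ_6=3, arrival time A_6=14
N_t over t=0..6: 0:0 1:1 2:1 3:1 4:2 5:2 6:3

3


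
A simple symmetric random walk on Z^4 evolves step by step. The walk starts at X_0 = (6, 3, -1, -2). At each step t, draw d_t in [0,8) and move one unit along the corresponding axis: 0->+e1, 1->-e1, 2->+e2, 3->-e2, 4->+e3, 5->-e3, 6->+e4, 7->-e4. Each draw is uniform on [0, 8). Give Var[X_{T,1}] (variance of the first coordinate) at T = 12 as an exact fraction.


3

Outcome values over d=0..7: [1, -1, 0, 0, 0, 0, 0, 0]
Σy = 0, Σy² = 2, M = 8
μ = 0/8 = 0,  σ² = 2/8 − (0)² = 1/4
Independent increments: Var[X_12] = 12·σ² = 12·(1/4) = 3


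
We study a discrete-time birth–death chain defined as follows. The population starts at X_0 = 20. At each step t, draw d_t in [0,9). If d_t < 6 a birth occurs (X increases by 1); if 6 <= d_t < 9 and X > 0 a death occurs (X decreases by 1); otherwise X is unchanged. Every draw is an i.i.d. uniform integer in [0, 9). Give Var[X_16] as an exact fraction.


X can drop by at most 1 per step and X_0 = 20 > T = 16, so X_t >= 20 − t >= 4 > 0 for every t <= 16: the floor at 0 (the 'and X > 0' condition) never binds. Hence X_16 = X_0 + Σ_{t<16} Y_t with i.i.d. increments Y_t = y(d_t) ∈ {+1, −1, 0}.
Outcome values over d=0..8: [1, 1, 1, 1, 1, 1, -1, -1, -1]
Σy = 3, Σy² = 9, M = 9
μ = 3/9 = 1/3,  σ² = 9/9 − (1/3)² = 8/9
Independent increments: Var[X_16] = 16·σ² = 16·(8/9) = 128/9

128/9


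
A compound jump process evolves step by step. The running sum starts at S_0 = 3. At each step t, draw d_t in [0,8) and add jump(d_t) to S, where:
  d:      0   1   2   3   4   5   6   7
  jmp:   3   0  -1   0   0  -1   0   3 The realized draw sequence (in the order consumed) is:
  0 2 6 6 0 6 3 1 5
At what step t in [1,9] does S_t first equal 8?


5

t=0: S=3, d=0, jump=3, S_1=6
t=1: S=6, d=2, jump=-1, S_2=5
t=2: S=5, d=6, jump=0, S_3=5
t=3: S=5, d=6, jump=0, S_4=5
t=4: S=5, d=0, jump=3, S_5=8
t=5: S=8, d=6, jump=0, S_6=8
t=6: S=8, d=3, jump=0, S_7=8
t=7: S=8, d=1, jump=0, S_8=8
t=8: S=8, d=5, jump=-1, S_9=7


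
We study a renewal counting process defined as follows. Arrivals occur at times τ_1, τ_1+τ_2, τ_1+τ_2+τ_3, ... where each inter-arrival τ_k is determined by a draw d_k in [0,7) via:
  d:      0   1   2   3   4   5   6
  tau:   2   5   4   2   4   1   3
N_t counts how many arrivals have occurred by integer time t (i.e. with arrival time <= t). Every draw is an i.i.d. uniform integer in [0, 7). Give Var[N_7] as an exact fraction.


422915994402/678223072849

Inter-arrival values over d=0..6: [2, 5, 4, 2, 4, 1, 3]
Each d has probability 1/7, so the pmf of τ is: f(1) = 1/7, f(2) = 2/7, f(3) = 1/7, f(4) = 2/7, f(5) = 1/7
Let p_n(j) = P(N_n = j), with p_0 = [1]. Condition on τ_1: p_n(0) = P(τ > n), and for j >= 1, p_n(j) = Σ_{k<=n} f(k)·p_{n−k}(j−1)
p_1 = [6/7, 1/7]  (j = 0..1)
p_2 = [4/7, 20/49, 1/49]  (j = 0..2)
p_3 = [3/7, 23/49, 34/343, 1/343]  (j = 0..3)
p_4 = [1/7, 31/49, 10/49, 48/2401, 1/2401]  (j = 0..4)
p_5 = [0, 30/49, 111/343, 145/2401, 62/16807, 1/16807]  (j = 0..5)
p_6 = [0, 19/49, 162/343, 299/2401, 248/16807, 76/117649, 1/117649]  (j = 0..6)
p_7 = [0, 11/49, 176/343, 529/2401, 93/2401, 379/117649, 90/823543, 1/823543]  (j = 0..7)
E[N_7] = Σ j·p_7(j) = 1715778/823543;  E[N_7²] = Σ j²·p_7(j) = 4088202/823543
Var[N_7] = 4088202/823543 − (1715778/823543)² = 422915994402/678223072849


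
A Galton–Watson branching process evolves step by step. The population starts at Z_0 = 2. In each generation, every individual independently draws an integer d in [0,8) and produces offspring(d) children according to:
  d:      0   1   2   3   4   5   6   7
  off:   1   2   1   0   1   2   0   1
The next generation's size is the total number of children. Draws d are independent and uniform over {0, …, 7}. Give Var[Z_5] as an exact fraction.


5

Outcome values over d=0..7: [1, 2, 1, 0, 1, 2, 0, 1]
Σy = 8, Σy² = 12, M = 8
μ = 8/8 = 1,  σ² = 12/8 − (1)² = 1/2
V_0 = 0, E_0 = 2
V_1 = 1/2·E_0 + (1)²·V_0 = 1;  E_1 = 2
V_2 = 1/2·E_1 + (1)²·V_1 = 2;  E_2 = 2
V_3 = 1/2·E_2 + (1)²·V_2 = 3;  E_3 = 2
V_4 = 1/2·E_3 + (1)²·V_3 = 4;  E_4 = 2
V_5 = 1/2·E_4 + (1)²·V_4 = 5;  E_5 = 2


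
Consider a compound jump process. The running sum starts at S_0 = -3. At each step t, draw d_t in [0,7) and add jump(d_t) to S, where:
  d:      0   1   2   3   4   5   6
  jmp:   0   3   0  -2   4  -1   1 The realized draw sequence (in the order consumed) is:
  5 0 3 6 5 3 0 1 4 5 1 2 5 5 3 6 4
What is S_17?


2

t=0: S=-3, d=5, jump=-1, S_1=-4
t=1: S=-4, d=0, jump=0, S_2=-4
t=2: S=-4, d=3, jump=-2, S_3=-6
t=3: S=-6, d=6, jump=1, S_4=-5
t=4: S=-5, d=5, jump=-1, S_5=-6
t=5: S=-6, d=3, jump=-2, S_6=-8
t=6: S=-8, d=0, jump=0, S_7=-8
t=7: S=-8, d=1, jump=3, S_8=-5
t=8: S=-5, d=4, jump=4, S_9=-1
t=9: S=-1, d=5, jump=-1, S_10=-2
t=10: S=-2, d=1, jump=3, S_11=1
t=11: S=1, d=2, jump=0, S_12=1
t=12: S=1, d=5, jump=-1, S_13=0
t=13: S=0, d=5, jump=-1, S_14=-1
t=14: S=-1, d=3, jump=-2, S_15=-3
t=15: S=-3, d=6, jump=1, S_16=-2
t=16: S=-2, d=4, jump=4, S_17=2


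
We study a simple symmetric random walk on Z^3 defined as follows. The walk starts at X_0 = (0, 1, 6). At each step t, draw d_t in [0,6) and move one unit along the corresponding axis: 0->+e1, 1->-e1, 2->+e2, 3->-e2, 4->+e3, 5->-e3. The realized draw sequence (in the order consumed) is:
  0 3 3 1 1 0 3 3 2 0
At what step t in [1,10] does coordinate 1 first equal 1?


t=0: X=(0, 1, 6), d=0 → +e1, X_1=(1, 1, 6)
t=1: X=(1, 1, 6), d=3 → -e2, X_2=(1, 0, 6)
t=2: X=(1, 0, 6), d=3 → -e2, X_3=(1, -1, 6)
t=3: X=(1, -1, 6), d=1 → -e1, X_4=(0, -1, 6)
t=4: X=(0, -1, 6), d=1 → -e1, X_5=(-1, -1, 6)
t=5: X=(-1, -1, 6), d=0 → +e1, X_6=(0, -1, 6)
t=6: X=(0, -1, 6), d=3 → -e2, X_7=(0, -2, 6)
t=7: X=(0, -2, 6), d=3 → -e2, X_8=(0, -3, 6)
t=8: X=(0, -3, 6), d=2 → +e2, X_9=(0, -2, 6)
t=9: X=(0, -2, 6), d=0 → +e1, X_10=(1, -2, 6)

1


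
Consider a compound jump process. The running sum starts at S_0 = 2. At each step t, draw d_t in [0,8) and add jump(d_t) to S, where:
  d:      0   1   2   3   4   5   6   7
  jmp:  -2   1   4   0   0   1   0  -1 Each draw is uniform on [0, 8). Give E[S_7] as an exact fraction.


Outcome values over d=0..7: [-2, 1, 4, 0, 0, 1, 0, -1]
Σy = 3, Σy² = 23, M = 8
μ = 3/8 = 3/8,  σ² = 23/8 − (3/8)² = 175/64
E[S_7] = 2 + 7·(3/8) = 37/8

37/8


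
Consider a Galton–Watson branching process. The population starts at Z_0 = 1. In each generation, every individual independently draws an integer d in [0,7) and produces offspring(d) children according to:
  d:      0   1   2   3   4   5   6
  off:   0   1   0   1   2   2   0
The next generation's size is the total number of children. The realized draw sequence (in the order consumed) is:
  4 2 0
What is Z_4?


0

gen 0: Z_0=1, draws=[4], offspring=[2], Z_1=2
gen 1: Z_1=2, draws=[2, 0], offspring=[0, 0], Z_2=0
gen 2: Z_2=0, draws=[], offspring=[], Z_3=0
gen 3: Z_3=0, draws=[], offspring=[], Z_4=0


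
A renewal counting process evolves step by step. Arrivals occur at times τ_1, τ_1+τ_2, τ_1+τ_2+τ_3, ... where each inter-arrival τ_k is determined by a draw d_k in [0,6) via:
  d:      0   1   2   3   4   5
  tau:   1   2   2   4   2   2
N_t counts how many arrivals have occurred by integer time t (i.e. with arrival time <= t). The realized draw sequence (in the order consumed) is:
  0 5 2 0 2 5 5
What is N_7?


4

draw d_1=0: τ_1=1, arrival time A_1=1
draw d_2=5: τ_2=2, arrival time A_2=3
draw d_3=2: τ_3=2, arrival time A_3=5
draw d_4=0: τ_4=1, arrival time A_4=6
draw d_5=2: τ_5=2, arrival time A_5=8
draw d_6=5: τ_6=2, arrival time A_6=10
draw d_7=5: τ_7=2, arrival time A_7=12
N_t over t=0..7: 0:0 1:1 2:1 3:2 4:2 5:3 6:4 7:4


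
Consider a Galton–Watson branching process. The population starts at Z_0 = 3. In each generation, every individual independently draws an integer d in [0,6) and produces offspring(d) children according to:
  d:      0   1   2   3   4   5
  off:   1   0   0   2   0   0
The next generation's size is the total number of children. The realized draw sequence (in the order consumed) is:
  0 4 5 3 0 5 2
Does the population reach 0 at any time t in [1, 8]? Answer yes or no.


gen 0: Z_0=3, draws=[0, 4, 5], offspring=[1, 0, 0], Z_1=1
gen 1: Z_1=1, draws=[3], offspring=[2], Z_2=2
gen 2: Z_2=2, draws=[0, 5], offspring=[1, 0], Z_3=1
gen 3: Z_3=1, draws=[2], offspring=[0], Z_4=0
gen 4: Z_4=0, draws=[], offspring=[], Z_5=0
gen 5: Z_5=0, draws=[], offspring=[], Z_6=0
gen 6: Z_6=0, draws=[], offspring=[], Z_7=0
gen 7: Z_7=0, draws=[], offspring=[], Z_8=0

yes


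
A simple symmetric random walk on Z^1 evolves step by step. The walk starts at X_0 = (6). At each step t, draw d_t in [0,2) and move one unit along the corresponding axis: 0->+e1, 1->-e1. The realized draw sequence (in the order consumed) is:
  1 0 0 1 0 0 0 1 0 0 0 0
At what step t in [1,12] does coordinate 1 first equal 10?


t=0: X=(6), d=1 → -e1, X_1=(5)
t=1: X=(5), d=0 → +e1, X_2=(6)
t=2: X=(6), d=0 → +e1, X_3=(7)
t=3: X=(7), d=1 → -e1, X_4=(6)
t=4: X=(6), d=0 → +e1, X_5=(7)
t=5: X=(7), d=0 → +e1, X_6=(8)
t=6: X=(8), d=0 → +e1, X_7=(9)
t=7: X=(9), d=1 → -e1, X_8=(8)
t=8: X=(8), d=0 → +e1, X_9=(9)
t=9: X=(9), d=0 → +e1, X_10=(10)
t=10: X=(10), d=0 → +e1, X_11=(11)
t=11: X=(11), d=0 → +e1, X_12=(12)

10


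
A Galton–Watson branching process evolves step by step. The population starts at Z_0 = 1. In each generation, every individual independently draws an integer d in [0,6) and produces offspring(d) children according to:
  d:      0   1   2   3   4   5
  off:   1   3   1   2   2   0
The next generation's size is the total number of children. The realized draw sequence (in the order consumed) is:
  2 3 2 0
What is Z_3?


gen 0: Z_0=1, draws=[2], offspring=[1], Z_1=1
gen 1: Z_1=1, draws=[3], offspring=[2], Z_2=2
gen 2: Z_2=2, draws=[2, 0], offspring=[1, 1], Z_3=2

2
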